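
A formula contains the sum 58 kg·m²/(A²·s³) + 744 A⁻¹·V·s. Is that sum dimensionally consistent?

Work out the base dimensions of each:
  58 kg·m²/(A²·s³):  kg·m²·s⁻³·A⁻²
  744 A⁻¹·V·s:  V·s·A⁻¹ = J·C⁻¹·s·A⁻¹ = kg·m²·s⁻²·A⁻²
kg·m²·s⁻³·A⁻² ≠ kg·m²·s⁻²·A⁻², so they cannot be added.

No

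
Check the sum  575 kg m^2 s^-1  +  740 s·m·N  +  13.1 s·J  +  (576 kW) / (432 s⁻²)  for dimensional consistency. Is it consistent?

In SI base units:
  575 kg m^2 s^-1:  kg·m²·s⁻¹
  740 s·m·N:  N·m·s = kg·m·s⁻²·m·s = kg·m²·s⁻¹
  13.1 s·J:  J·s = N·m·s = kg·m²·s⁻¹
  (576 kW) / (432 s⁻²):  [kg·m²·s⁻³] / [s⁻²] = kg·m²·s⁻¹
Every term reduces to kg·m²·s⁻¹.

Yes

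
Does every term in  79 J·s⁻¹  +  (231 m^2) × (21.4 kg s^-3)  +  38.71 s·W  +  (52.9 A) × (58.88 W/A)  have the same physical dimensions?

No

Expand each in SI base units:
  79 J·s⁻¹:  J·s⁻¹ = N·m·s⁻¹ = kg·m²·s⁻³
  (231 m^2) × (21.4 kg s^-3):  [m²] · [kg·s⁻³] = kg·m²·s⁻³
  38.71 s·W:  W·s = J·s⁻¹·s = kg·m²·s⁻²
  (52.9 A) × (58.88 W/A):  [A] · [kg·m²·s⁻³·A⁻¹] = kg·m²·s⁻³
The terms do not share a single dimension (kg·m²·s⁻² vs kg·m²·s⁻³).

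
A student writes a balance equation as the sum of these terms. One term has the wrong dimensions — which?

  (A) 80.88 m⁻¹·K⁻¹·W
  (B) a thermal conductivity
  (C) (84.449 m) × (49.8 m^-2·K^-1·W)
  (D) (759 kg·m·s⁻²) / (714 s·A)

Work out the base dimensions of each:
  (A) W·m⁻¹·K⁻¹ = J·s⁻¹·m⁻¹·K⁻¹ = kg·m·s⁻³·K⁻¹
  (B) [thermal conductivity] = kg·m·s⁻³·K⁻¹
  (C) [m] · [kg·s⁻³·K⁻¹] = kg·m·s⁻³·K⁻¹
  (D) [kg·m·s⁻²] / [s·A] = kg·m·s⁻³·A⁻¹
All reduce to kg·m·s⁻³·K⁻¹ except (D), which is kg·m·s⁻³·A⁻¹.

(D)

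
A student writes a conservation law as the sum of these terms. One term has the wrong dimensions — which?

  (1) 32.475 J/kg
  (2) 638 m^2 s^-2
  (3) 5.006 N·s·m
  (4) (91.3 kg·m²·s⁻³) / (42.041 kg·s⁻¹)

Expand each in SI base units:
  (1) J·kg⁻¹ = N·m·kg⁻¹ = m²·s⁻²
  (2) m²·s⁻²
  (3) N·m·s = kg·m·s⁻²·m·s = kg·m²·s⁻¹
  (4) [kg·m²·s⁻³] / [kg·s⁻¹] = m²·s⁻²
All reduce to m²·s⁻² except (3), which is kg·m²·s⁻¹.

(3)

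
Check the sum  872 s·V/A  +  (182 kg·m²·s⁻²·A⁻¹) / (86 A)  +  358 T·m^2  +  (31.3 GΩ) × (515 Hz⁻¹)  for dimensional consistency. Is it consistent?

Expand each in SI base units:
  872 s·V/A:  V·s·A⁻¹ = J·C⁻¹·s·A⁻¹ = kg·m²·s⁻²·A⁻²
  (182 kg·m²·s⁻²·A⁻¹) / (86 A):  [kg·m²·s⁻²·A⁻¹] / [A] = kg·m²·s⁻²·A⁻²
  358 T·m^2:  T·m² = Wb·m⁻²·m² = kg·m²·s⁻²·A⁻¹
  (31.3 GΩ) × (515 Hz⁻¹):  [kg·m²·s⁻³·A⁻²] · [s] = kg·m²·s⁻²·A⁻²
The terms do not share a single dimension (kg·m²·s⁻²·A⁻² vs kg·m²·s⁻²·A⁻¹).

No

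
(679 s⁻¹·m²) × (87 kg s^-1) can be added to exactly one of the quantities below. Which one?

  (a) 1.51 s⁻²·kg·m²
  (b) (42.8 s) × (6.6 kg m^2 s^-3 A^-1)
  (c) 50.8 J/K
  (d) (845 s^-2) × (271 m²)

Reference: [m²·s⁻¹] · [kg·s⁻¹] = kg·m²·s⁻².
Each option:
  (a) kg·m²·s⁻²  ← same
  (b) [s] · [kg·m²·s⁻³·A⁻¹] = kg·m²·s⁻²·A⁻¹
  (c) J·K⁻¹ = N·m·K⁻¹ = kg·m²·s⁻²·K⁻¹
  (d) [s⁻²] · [m²] = m²·s⁻²
Only (a) matches kg·m²·s⁻².

(a)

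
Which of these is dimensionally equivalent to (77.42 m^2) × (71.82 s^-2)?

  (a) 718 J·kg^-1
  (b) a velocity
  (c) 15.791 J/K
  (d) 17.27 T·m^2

Reference: [m²] · [s⁻²] = m²·s⁻².
Each option:
  (a) J·kg⁻¹ = N·m·kg⁻¹ = m²·s⁻²  ← same
  (b) [velocity] = m·s⁻¹
  (c) J·K⁻¹ = N·m·K⁻¹ = kg·m²·s⁻²·K⁻¹
  (d) T·m² = Wb·m⁻²·m² = kg·m²·s⁻²·A⁻¹
Only (a) matches m²·s⁻².

(a)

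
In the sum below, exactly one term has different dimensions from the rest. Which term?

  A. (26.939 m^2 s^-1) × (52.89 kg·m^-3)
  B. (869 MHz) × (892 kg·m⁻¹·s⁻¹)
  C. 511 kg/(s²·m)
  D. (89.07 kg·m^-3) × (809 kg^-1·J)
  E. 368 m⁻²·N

A.

Dimensions:
  A. [m²·s⁻¹] · [kg·m⁻³] = kg·m⁻¹·s⁻¹
  B. [s⁻¹] · [kg·m⁻¹·s⁻¹] = kg·m⁻¹·s⁻²
  C. kg·m⁻¹·s⁻²
  D. [kg·m⁻³] · [m²·s⁻²] = kg·m⁻¹·s⁻²
  E. N·m⁻² = kg·m·s⁻²·m⁻² = kg·m⁻¹·s⁻²
All reduce to kg·m⁻¹·s⁻² except A., which is kg·m⁻¹·s⁻¹.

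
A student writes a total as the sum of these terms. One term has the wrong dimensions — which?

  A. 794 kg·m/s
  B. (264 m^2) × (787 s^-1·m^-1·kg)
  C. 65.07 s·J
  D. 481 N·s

C.

Reduce each to base SI dimensions:
  A. kg·m·s⁻¹
  B. [m²] · [kg·m⁻¹·s⁻¹] = kg·m·s⁻¹
  C. J·s = N·m·s = kg·m²·s⁻¹
  D. N·s = kg·m·s⁻²·s = kg·m·s⁻¹
All reduce to kg·m·s⁻¹ except C., which is kg·m²·s⁻¹.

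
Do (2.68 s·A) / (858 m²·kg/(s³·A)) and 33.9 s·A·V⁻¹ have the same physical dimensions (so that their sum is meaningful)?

Work out the base dimensions of each:
  (2.68 s·A) / (858 m²·kg/(s³·A)):  [s·A] / [kg·m²·s⁻³·A⁻¹] = kg⁻¹·m⁻²·s⁴·A²
  33.9 s·A·V⁻¹:  A·s·V⁻¹ = A·s·(J·C⁻¹)⁻¹ = kg⁻¹·m⁻²·s⁴·A²
Both are kg⁻¹·m⁻²·s⁴·A², so they have the same dimensions and can be added.

Yes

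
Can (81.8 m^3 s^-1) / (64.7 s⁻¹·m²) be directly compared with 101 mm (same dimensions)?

Reduce each to base SI dimensions:
  (81.8 m^3 s^-1) / (64.7 s⁻¹·m²):  [m³·s⁻¹] / [m²·s⁻¹] = m
  101 mm:  m
Both are m, so they have the same dimensions and can be added.

Yes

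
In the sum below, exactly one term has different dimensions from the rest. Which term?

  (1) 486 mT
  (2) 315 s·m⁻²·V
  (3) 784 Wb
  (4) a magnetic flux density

(3)

Dimensions:
  (1) T = Wb·m⁻² = kg·s⁻²·A⁻¹
  (2) V·s·m⁻² = J·C⁻¹·s·m⁻² = kg·s⁻²·A⁻¹
  (3) Wb = V·s = kg·m²·s⁻²·A⁻¹
  (4) [magnetic flux density] = kg·s⁻²·A⁻¹
All reduce to kg·s⁻²·A⁻¹ except (3), which is kg·m²·s⁻²·A⁻¹.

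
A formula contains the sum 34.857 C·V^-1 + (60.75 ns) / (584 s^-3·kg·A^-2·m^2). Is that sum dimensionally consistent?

Yes

Dimensions:
  34.857 C·V^-1:  C·V⁻¹ = s·A·(J·C⁻¹)⁻¹ = kg⁻¹·m⁻²·s⁴·A²
  (60.75 ns) / (584 s^-3·kg·A^-2·m^2):  [s] / [kg·m²·s⁻³·A⁻²] = kg⁻¹·m⁻²·s⁴·A²
Both are kg⁻¹·m⁻²·s⁴·A², so they have the same dimensions and can be added.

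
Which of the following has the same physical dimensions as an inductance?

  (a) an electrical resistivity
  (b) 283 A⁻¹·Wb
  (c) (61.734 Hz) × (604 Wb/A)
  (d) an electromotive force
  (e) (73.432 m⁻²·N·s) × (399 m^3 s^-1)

Reference: [inductance] = kg·m²·s⁻²·A⁻².
Each option:
  (a) [electrical resistivity] = kg·m³·s⁻³·A⁻²
  (b) Wb·A⁻¹ = V·s·A⁻¹ = kg·m²·s⁻²·A⁻²  ← same
  (c) [s⁻¹] · [kg·m²·s⁻²·A⁻²] = kg·m²·s⁻³·A⁻²
  (d) [electromotive force] = kg·m²·s⁻³·A⁻¹
  (e) [kg·m⁻¹·s⁻¹] · [m³·s⁻¹] = kg·m²·s⁻²
Only (b) matches kg·m²·s⁻²·A⁻².

(b)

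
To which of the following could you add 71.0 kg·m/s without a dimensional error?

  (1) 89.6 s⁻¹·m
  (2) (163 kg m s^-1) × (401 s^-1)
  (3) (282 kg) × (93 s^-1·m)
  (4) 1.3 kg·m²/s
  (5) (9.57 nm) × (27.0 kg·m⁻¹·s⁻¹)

(3)

Reference: kg·m·s⁻¹.
Each option:
  (1) m·s⁻¹
  (2) [kg·m·s⁻¹] · [s⁻¹] = kg·m·s⁻²
  (3) [kg] · [m·s⁻¹] = kg·m·s⁻¹  ← same
  (4) kg·m²·s⁻¹
  (5) [m] · [kg·m⁻¹·s⁻¹] = kg·s⁻¹
Only (3) matches kg·m·s⁻¹.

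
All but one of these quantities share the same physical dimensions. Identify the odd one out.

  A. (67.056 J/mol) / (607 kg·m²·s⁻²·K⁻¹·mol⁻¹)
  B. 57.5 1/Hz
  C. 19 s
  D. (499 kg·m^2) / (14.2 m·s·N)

Reduce each to base SI dimensions:
  A. [kg·m²·s⁻²·mol⁻¹] / [kg·m²·s⁻²·K⁻¹·mol⁻¹] = K
  B. Hz⁻¹ = (s⁻¹)⁻¹ = s
  C. s
  D. [kg·m²] / [kg·m²·s⁻¹] = s
All reduce to s except A., which is K.

A.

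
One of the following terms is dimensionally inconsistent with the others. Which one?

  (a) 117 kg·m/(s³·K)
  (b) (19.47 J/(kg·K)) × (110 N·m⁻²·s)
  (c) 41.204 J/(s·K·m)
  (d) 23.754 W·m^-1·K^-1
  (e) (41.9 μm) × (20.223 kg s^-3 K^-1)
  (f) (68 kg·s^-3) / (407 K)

(f)

Expand each in SI base units:
  (a) kg·m·s⁻³·K⁻¹
  (b) [m²·s⁻²·K⁻¹] · [kg·m⁻¹·s⁻¹] = kg·m·s⁻³·K⁻¹
  (c) J·s⁻¹·m⁻¹·K⁻¹ = N·m·s⁻¹·m⁻¹·K⁻¹ = kg·m·s⁻³·K⁻¹
  (d) W·m⁻¹·K⁻¹ = J·s⁻¹·m⁻¹·K⁻¹ = kg·m·s⁻³·K⁻¹
  (e) [m] · [kg·s⁻³·K⁻¹] = kg·m·s⁻³·K⁻¹
  (f) [kg·s⁻³] / [K] = kg·s⁻³·K⁻¹
All reduce to kg·m·s⁻³·K⁻¹ except (f), which is kg·s⁻³·K⁻¹.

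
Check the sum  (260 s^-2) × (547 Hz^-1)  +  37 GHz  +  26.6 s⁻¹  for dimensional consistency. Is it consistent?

Yes

In SI base units:
  (260 s^-2) × (547 Hz^-1):  [s⁻²] · [s] = s⁻¹
  37 GHz:  Hz = s⁻¹
  26.6 s⁻¹:  s⁻¹
Every term reduces to s⁻¹.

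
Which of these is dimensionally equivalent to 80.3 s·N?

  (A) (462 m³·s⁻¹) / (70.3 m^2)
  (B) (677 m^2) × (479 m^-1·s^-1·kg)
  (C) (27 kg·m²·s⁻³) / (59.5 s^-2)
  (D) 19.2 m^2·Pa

(B)

Reference: N·s = kg·m·s⁻²·s = kg·m·s⁻¹.
Each option:
  (A) [m³·s⁻¹] / [m²] = m·s⁻¹
  (B) [m²] · [kg·m⁻¹·s⁻¹] = kg·m·s⁻¹  ← same
  (C) [kg·m²·s⁻³] / [s⁻²] = kg·m²·s⁻¹
  (D) Pa·m² = N·m⁻²·m² = kg·m·s⁻²
Only (B) matches kg·m·s⁻¹.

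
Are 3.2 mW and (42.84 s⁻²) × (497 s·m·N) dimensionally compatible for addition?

In SI base units:
  3.2 mW:  W = J·s⁻¹ = kg·m²·s⁻³
  (42.84 s⁻²) × (497 s·m·N):  [s⁻²] · [kg·m²·s⁻¹] = kg·m²·s⁻³
Both are kg·m²·s⁻³, so they have the same dimensions and can be added.

Yes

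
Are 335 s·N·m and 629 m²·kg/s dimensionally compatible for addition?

Yes

In SI base units:
  335 s·N·m:  N·m·s = kg·m·s⁻²·m·s = kg·m²·s⁻¹
  629 m²·kg/s:  kg·m²·s⁻¹
Both are kg·m²·s⁻¹, so they have the same dimensions and can be added.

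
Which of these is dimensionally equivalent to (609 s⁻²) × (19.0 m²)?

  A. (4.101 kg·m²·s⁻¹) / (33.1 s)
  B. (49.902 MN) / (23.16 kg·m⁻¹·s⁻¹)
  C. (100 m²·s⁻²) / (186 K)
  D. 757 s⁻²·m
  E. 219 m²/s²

Reference: [s⁻²] · [m²] = m²·s⁻².
Each option:
  A. [kg·m²·s⁻¹] / [s] = kg·m²·s⁻²
  B. [kg·m·s⁻²] / [kg·m⁻¹·s⁻¹] = m²·s⁻¹
  C. [m²·s⁻²] / [K] = m²·s⁻²·K⁻¹
  D. m·s⁻²
  E. m²·s⁻²  ← same
Only E. matches m²·s⁻².

E.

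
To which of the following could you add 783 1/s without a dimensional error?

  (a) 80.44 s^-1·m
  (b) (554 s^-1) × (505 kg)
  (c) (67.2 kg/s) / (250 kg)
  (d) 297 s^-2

(c)

Reference: s⁻¹.
Each option:
  (a) m·s⁻¹
  (b) [s⁻¹] · [kg] = kg·s⁻¹
  (c) [kg·s⁻¹] / [kg] = s⁻¹  ← same
  (d) s⁻²
Only (c) matches s⁻¹.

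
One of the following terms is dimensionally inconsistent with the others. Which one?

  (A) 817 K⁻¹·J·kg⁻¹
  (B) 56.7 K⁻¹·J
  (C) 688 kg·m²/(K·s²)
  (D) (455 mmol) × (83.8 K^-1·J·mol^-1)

Expand each in SI base units:
  (A) J·kg⁻¹·K⁻¹ = N·m·kg⁻¹·K⁻¹ = m²·s⁻²·K⁻¹
  (B) J·K⁻¹ = N·m·K⁻¹ = kg·m²·s⁻²·K⁻¹
  (C) kg·m²·s⁻²·K⁻¹
  (D) [mol] · [kg·m²·s⁻²·K⁻¹·mol⁻¹] = kg·m²·s⁻²·K⁻¹
All reduce to kg·m²·s⁻²·K⁻¹ except (A), which is m²·s⁻²·K⁻¹.

(A)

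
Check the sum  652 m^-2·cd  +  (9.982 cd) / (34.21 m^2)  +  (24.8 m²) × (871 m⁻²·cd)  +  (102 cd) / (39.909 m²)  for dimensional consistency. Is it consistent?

Dimensions:
  652 m^-2·cd:  cd·m⁻² = m⁻²·cd
  (9.982 cd) / (34.21 m^2):  [cd] / [m²] = m⁻²·cd
  (24.8 m²) × (871 m⁻²·cd):  [m²] · [m⁻²·cd] = cd
  (102 cd) / (39.909 m²):  [cd] / [m²] = m⁻²·cd
The terms do not share a single dimension (cd vs m⁻²·cd).

No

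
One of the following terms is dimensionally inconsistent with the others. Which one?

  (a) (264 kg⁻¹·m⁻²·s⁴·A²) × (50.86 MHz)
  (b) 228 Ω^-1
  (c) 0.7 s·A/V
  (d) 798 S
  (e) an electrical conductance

(c)

Expand each in SI base units:
  (a) [kg⁻¹·m⁻²·s⁴·A²] · [s⁻¹] = kg⁻¹·m⁻²·s³·A²
  (b) Ω⁻¹ = (V·A⁻¹)⁻¹ = kg⁻¹·m⁻²·s³·A²
  (c) A·s·V⁻¹ = A·s·(J·C⁻¹)⁻¹ = kg⁻¹·m⁻²·s⁴·A²
  (d) S = Ω⁻¹ = kg⁻¹·m⁻²·s³·A²
  (e) [electrical conductance] = kg⁻¹·m⁻²·s³·A²
All reduce to kg⁻¹·m⁻²·s³·A² except (c), which is kg⁻¹·m⁻²·s⁴·A².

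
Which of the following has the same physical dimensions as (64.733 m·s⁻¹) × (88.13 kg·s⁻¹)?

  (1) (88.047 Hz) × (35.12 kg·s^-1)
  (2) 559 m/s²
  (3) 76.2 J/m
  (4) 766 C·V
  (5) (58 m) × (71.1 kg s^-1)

Reference: [m·s⁻¹] · [kg·s⁻¹] = kg·m·s⁻².
Each option:
  (1) [s⁻¹] · [kg·s⁻¹] = kg·s⁻²
  (2) m·s⁻²
  (3) J·m⁻¹ = N·m·m⁻¹ = kg·m·s⁻²  ← same
  (4) C·V = s·A·J·C⁻¹ = kg·m²·s⁻²
  (5) [m] · [kg·s⁻¹] = kg·m·s⁻¹
Only (3) matches kg·m·s⁻².

(3)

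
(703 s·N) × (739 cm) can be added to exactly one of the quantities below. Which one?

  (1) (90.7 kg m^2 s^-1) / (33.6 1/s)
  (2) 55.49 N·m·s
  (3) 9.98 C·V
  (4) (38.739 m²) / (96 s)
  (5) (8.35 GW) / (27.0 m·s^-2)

Reference: [kg·m·s⁻¹] · [m] = kg·m²·s⁻¹.
Each option:
  (1) [kg·m²·s⁻¹] / [s⁻¹] = kg·m²
  (2) N·m·s = kg·m·s⁻²·m·s = kg·m²·s⁻¹  ← same
  (3) C·V = s·A·J·C⁻¹ = kg·m²·s⁻²
  (4) [m²] / [s] = m²·s⁻¹
  (5) [kg·m²·s⁻³] / [m·s⁻²] = kg·m·s⁻¹
Only (2) matches kg·m²·s⁻¹.

(2)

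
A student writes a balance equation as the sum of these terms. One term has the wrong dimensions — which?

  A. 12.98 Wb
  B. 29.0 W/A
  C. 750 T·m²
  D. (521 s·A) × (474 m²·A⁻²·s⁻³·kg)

B.

In SI base units:
  A. Wb = V·s = kg·m²·s⁻²·A⁻¹
  B. W·A⁻¹ = J·s⁻¹·A⁻¹ = kg·m²·s⁻³·A⁻¹
  C. T·m² = Wb·m⁻²·m² = kg·m²·s⁻²·A⁻¹
  D. [s·A] · [kg·m²·s⁻³·A⁻²] = kg·m²·s⁻²·A⁻¹
All reduce to kg·m²·s⁻²·A⁻¹ except B., which is kg·m²·s⁻³·A⁻¹.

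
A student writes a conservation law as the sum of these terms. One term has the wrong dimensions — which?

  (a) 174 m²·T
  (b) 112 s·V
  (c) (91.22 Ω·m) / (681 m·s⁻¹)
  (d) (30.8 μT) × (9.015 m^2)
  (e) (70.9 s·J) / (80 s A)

In SI base units:
  (a) T·m² = Wb·m⁻²·m² = kg·m²·s⁻²·A⁻¹
  (b) V·s = J·C⁻¹·s = kg·m²·s⁻²·A⁻¹
  (c) [kg·m³·s⁻³·A⁻²] / [m·s⁻¹] = kg·m²·s⁻²·A⁻²
  (d) [kg·s⁻²·A⁻¹] · [m²] = kg·m²·s⁻²·A⁻¹
  (e) [kg·m²·s⁻¹] / [s·A] = kg·m²·s⁻²·A⁻¹
All reduce to kg·m²·s⁻²·A⁻¹ except (c), which is kg·m²·s⁻²·A⁻².

(c)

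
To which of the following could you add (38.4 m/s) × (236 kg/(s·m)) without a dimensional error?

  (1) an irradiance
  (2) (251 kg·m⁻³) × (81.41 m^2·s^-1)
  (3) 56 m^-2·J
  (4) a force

Reference: [m·s⁻¹] · [kg·m⁻¹·s⁻¹] = kg·s⁻².
Each option:
  (1) [irradiance] = kg·s⁻³
  (2) [kg·m⁻³] · [m²·s⁻¹] = kg·m⁻¹·s⁻¹
  (3) J·m⁻² = N·m·m⁻² = kg·s⁻²  ← same
  (4) [force] = kg·m·s⁻²
Only (3) matches kg·s⁻².

(3)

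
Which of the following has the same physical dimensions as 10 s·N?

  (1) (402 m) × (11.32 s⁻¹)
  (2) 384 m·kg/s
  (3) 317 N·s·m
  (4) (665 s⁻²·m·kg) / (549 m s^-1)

(2)

Reference: N·s = kg·m·s⁻²·s = kg·m·s⁻¹.
Each option:
  (1) [m] · [s⁻¹] = m·s⁻¹
  (2) kg·m·s⁻¹  ← same
  (3) N·m·s = kg·m·s⁻²·m·s = kg·m²·s⁻¹
  (4) [kg·m·s⁻²] / [m·s⁻¹] = kg·s⁻¹
Only (2) matches kg·m·s⁻¹.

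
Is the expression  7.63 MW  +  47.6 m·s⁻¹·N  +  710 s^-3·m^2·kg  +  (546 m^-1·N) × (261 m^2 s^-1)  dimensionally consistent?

Expand each in SI base units:
  7.63 MW:  W = J·s⁻¹ = kg·m²·s⁻³
  47.6 m·s⁻¹·N:  N·m·s⁻¹ = kg·m·s⁻²·m·s⁻¹ = kg·m²·s⁻³
  710 s^-3·m^2·kg:  kg·m²·s⁻³
  (546 m^-1·N) × (261 m^2 s^-1):  [kg·s⁻²] · [m²·s⁻¹] = kg·m²·s⁻³
Every term reduces to kg·m²·s⁻³.

Yes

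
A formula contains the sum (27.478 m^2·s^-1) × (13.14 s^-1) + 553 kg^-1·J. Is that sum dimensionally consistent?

Dimensions:
  (27.478 m^2·s^-1) × (13.14 s^-1):  [m²·s⁻¹] · [s⁻¹] = m²·s⁻²
  553 kg^-1·J:  J·kg⁻¹ = N·m·kg⁻¹ = m²·s⁻²
Both are m²·s⁻², so they have the same dimensions and can be added.

Yes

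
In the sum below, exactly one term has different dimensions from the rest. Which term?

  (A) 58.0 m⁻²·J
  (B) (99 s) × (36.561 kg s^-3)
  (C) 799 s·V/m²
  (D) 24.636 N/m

Work out the base dimensions of each:
  (A) J·m⁻² = N·m·m⁻² = kg·s⁻²
  (B) [s] · [kg·s⁻³] = kg·s⁻²
  (C) V·s·m⁻² = J·C⁻¹·s·m⁻² = kg·s⁻²·A⁻¹
  (D) N·m⁻¹ = kg·m·s⁻²·m⁻¹ = kg·s⁻²
All reduce to kg·s⁻² except (C), which is kg·s⁻²·A⁻¹.

(C)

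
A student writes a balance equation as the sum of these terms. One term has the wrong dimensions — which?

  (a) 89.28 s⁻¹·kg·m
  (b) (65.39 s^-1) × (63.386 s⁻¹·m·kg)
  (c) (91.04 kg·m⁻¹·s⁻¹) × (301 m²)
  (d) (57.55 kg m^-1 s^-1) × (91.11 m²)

In SI base units:
  (a) kg·m·s⁻¹
  (b) [s⁻¹] · [kg·m·s⁻¹] = kg·m·s⁻²
  (c) [kg·m⁻¹·s⁻¹] · [m²] = kg·m·s⁻¹
  (d) [kg·m⁻¹·s⁻¹] · [m²] = kg·m·s⁻¹
All reduce to kg·m·s⁻¹ except (b), which is kg·m·s⁻².

(b)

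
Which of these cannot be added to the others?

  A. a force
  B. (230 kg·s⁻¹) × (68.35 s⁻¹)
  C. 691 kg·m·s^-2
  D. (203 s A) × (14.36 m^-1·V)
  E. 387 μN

Work out the base dimensions of each:
  A. [force] = kg·m·s⁻²
  B. [kg·s⁻¹] · [s⁻¹] = kg·s⁻²
  C. kg·m·s⁻²
  D. [s·A] · [kg·m·s⁻³·A⁻¹] = kg·m·s⁻²
  E. N = kg·m·s⁻²
All reduce to kg·m·s⁻² except B., which is kg·s⁻².

B.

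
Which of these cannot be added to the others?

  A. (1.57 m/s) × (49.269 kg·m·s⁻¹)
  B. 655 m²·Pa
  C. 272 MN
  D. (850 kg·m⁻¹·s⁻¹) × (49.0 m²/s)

A.

Dimensions:
  A. [m·s⁻¹] · [kg·m·s⁻¹] = kg·m²·s⁻²
  B. Pa·m² = N·m⁻²·m² = kg·m·s⁻²
  C. N = kg·m·s⁻²
  D. [kg·m⁻¹·s⁻¹] · [m²·s⁻¹] = kg·m·s⁻²
All reduce to kg·m·s⁻² except A., which is kg·m²·s⁻².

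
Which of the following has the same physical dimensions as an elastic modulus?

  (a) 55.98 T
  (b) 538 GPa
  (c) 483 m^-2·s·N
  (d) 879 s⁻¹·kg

Reference: [elastic modulus] = kg·m⁻¹·s⁻².
Each option:
  (a) T = Wb·m⁻² = kg·s⁻²·A⁻¹
  (b) Pa = N·m⁻² = kg·m⁻¹·s⁻²  ← same
  (c) N·s·m⁻² = kg·m·s⁻²·s·m⁻² = kg·m⁻¹·s⁻¹
  (d) kg·s⁻¹
Only (b) matches kg·m⁻¹·s⁻².

(b)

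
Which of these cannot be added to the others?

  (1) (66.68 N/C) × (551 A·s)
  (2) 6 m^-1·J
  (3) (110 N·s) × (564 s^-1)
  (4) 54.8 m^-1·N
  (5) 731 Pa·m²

(4)

Reduce each to base SI dimensions:
  (1) [kg·m·s⁻³·A⁻¹] · [s·A] = kg·m·s⁻²
  (2) J·m⁻¹ = N·m·m⁻¹ = kg·m·s⁻²
  (3) [kg·m·s⁻¹] · [s⁻¹] = kg·m·s⁻²
  (4) N·m⁻¹ = kg·m·s⁻²·m⁻¹ = kg·s⁻²
  (5) Pa·m² = N·m⁻²·m² = kg·m·s⁻²
All reduce to kg·m·s⁻² except (4), which is kg·s⁻².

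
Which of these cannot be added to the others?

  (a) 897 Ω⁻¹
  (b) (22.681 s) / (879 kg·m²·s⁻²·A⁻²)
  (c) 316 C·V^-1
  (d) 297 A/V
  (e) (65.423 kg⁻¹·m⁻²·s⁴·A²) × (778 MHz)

Work out the base dimensions of each:
  (a) Ω⁻¹ = (V·A⁻¹)⁻¹ = kg⁻¹·m⁻²·s³·A²
  (b) [s] / [kg·m²·s⁻²·A⁻²] = kg⁻¹·m⁻²·s³·A²
  (c) C·V⁻¹ = s·A·(J·C⁻¹)⁻¹ = kg⁻¹·m⁻²·s⁴·A²
  (d) A·V⁻¹ = A·(J·C⁻¹)⁻¹ = kg⁻¹·m⁻²·s³·A²
  (e) [kg⁻¹·m⁻²·s⁴·A²] · [s⁻¹] = kg⁻¹·m⁻²·s³·A²
All reduce to kg⁻¹·m⁻²·s³·A² except (c), which is kg⁻¹·m⁻²·s⁴·A².

(c)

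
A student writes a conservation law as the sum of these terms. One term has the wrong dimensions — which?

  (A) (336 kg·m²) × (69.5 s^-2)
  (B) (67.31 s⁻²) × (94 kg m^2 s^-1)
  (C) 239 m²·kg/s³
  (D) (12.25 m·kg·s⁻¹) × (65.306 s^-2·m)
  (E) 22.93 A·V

(A)

Reduce each to base SI dimensions:
  (A) [kg·m²] · [s⁻²] = kg·m²·s⁻²
  (B) [s⁻²] · [kg·m²·s⁻¹] = kg·m²·s⁻³
  (C) kg·m²·s⁻³
  (D) [kg·m·s⁻¹] · [m·s⁻²] = kg·m²·s⁻³
  (E) V·A = J·C⁻¹·A = kg·m²·s⁻³
All reduce to kg·m²·s⁻³ except (A), which is kg·m²·s⁻².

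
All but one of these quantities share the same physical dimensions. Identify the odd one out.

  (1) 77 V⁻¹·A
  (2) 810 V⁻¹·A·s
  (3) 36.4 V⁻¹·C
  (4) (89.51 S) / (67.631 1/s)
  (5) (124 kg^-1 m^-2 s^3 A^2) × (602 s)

(1)

Work out the base dimensions of each:
  (1) A·V⁻¹ = A·(J·C⁻¹)⁻¹ = kg⁻¹·m⁻²·s³·A²
  (2) A·s·V⁻¹ = A·s·(J·C⁻¹)⁻¹ = kg⁻¹·m⁻²·s⁴·A²
  (3) C·V⁻¹ = s·A·(J·C⁻¹)⁻¹ = kg⁻¹·m⁻²·s⁴·A²
  (4) [kg⁻¹·m⁻²·s³·A²] / [s⁻¹] = kg⁻¹·m⁻²·s⁴·A²
  (5) [kg⁻¹·m⁻²·s³·A²] · [s] = kg⁻¹·m⁻²·s⁴·A²
All reduce to kg⁻¹·m⁻²·s⁴·A² except (1), which is kg⁻¹·m⁻²·s³·A².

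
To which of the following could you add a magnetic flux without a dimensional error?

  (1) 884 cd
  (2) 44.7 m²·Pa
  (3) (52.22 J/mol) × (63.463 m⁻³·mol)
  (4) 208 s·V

(4)

Reference: [magnetic flux] = kg·m²·s⁻²·A⁻¹.
Each option:
  (1) cd
  (2) Pa·m² = N·m⁻²·m² = kg·m·s⁻²
  (3) [kg·m²·s⁻²·mol⁻¹] · [m⁻³·mol] = kg·m⁻¹·s⁻²
  (4) V·s = J·C⁻¹·s = kg·m²·s⁻²·A⁻¹  ← same
Only (4) matches kg·m²·s⁻²·A⁻¹.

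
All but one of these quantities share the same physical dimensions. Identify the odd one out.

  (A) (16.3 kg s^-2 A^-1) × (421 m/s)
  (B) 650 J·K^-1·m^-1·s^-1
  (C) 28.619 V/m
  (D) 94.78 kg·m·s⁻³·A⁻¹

Dimensions:
  (A) [kg·s⁻²·A⁻¹] · [m·s⁻¹] = kg·m·s⁻³·A⁻¹
  (B) J·s⁻¹·m⁻¹·K⁻¹ = N·m·s⁻¹·m⁻¹·K⁻¹ = kg·m·s⁻³·K⁻¹
  (C) V·m⁻¹ = J·C⁻¹·m⁻¹ = kg·m·s⁻³·A⁻¹
  (D) kg·m·s⁻³·A⁻¹
All reduce to kg·m·s⁻³·A⁻¹ except (B), which is kg·m·s⁻³·K⁻¹.

(B)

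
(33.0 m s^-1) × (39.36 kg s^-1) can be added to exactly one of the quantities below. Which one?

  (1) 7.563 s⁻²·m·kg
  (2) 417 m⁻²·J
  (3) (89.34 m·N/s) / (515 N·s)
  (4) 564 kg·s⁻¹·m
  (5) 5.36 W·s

Reference: [m·s⁻¹] · [kg·s⁻¹] = kg·m·s⁻².
Each option:
  (1) kg·m·s⁻²  ← same
  (2) J·m⁻² = N·m·m⁻² = kg·s⁻²
  (3) [kg·m²·s⁻³] / [kg·m·s⁻¹] = m·s⁻²
  (4) kg·m·s⁻¹
  (5) W·s = J·s⁻¹·s = kg·m²·s⁻²
Only (1) matches kg·m·s⁻².

(1)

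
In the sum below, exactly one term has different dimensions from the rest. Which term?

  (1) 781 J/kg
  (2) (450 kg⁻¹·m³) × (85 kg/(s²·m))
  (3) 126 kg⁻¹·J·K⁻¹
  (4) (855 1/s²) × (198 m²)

Reduce each to base SI dimensions:
  (1) J·kg⁻¹ = N·m·kg⁻¹ = m²·s⁻²
  (2) [kg⁻¹·m³] · [kg·m⁻¹·s⁻²] = m²·s⁻²
  (3) J·kg⁻¹·K⁻¹ = N·m·kg⁻¹·K⁻¹ = m²·s⁻²·K⁻¹
  (4) [s⁻²] · [m²] = m²·s⁻²
All reduce to m²·s⁻² except (3), which is m²·s⁻²·K⁻¹.

(3)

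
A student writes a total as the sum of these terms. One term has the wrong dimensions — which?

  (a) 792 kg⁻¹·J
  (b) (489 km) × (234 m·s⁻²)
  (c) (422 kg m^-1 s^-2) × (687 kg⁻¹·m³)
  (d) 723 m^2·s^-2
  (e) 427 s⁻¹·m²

Reduce each to base SI dimensions:
  (a) J·kg⁻¹ = N·m·kg⁻¹ = m²·s⁻²
  (b) [m] · [m·s⁻²] = m²·s⁻²
  (c) [kg·m⁻¹·s⁻²] · [kg⁻¹·m³] = m²·s⁻²
  (d) m²·s⁻²
  (e) m²·s⁻¹
All reduce to m²·s⁻² except (e), which is m²·s⁻¹.

(e)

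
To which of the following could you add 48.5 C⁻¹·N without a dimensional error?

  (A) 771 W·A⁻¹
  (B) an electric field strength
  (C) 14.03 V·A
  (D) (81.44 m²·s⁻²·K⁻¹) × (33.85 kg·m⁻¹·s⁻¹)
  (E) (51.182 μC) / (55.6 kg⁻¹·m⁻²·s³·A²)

(B)

Reference: N·C⁻¹ = kg·m·s⁻²·(s·A)⁻¹ = kg·m·s⁻³·A⁻¹.
Each option:
  (A) W·A⁻¹ = J·s⁻¹·A⁻¹ = kg·m²·s⁻³·A⁻¹
  (B) [electric field strength] = kg·m·s⁻³·A⁻¹  ← same
  (C) V·A = J·C⁻¹·A = kg·m²·s⁻³
  (D) [m²·s⁻²·K⁻¹] · [kg·m⁻¹·s⁻¹] = kg·m·s⁻³·K⁻¹
  (E) [s·A] / [kg⁻¹·m⁻²·s³·A²] = kg·m²·s⁻²·A⁻¹
Only (B) matches kg·m·s⁻³·A⁻¹.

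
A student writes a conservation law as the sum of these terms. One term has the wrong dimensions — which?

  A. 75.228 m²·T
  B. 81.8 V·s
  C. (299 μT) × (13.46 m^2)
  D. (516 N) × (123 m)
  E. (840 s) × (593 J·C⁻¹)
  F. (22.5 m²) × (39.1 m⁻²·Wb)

D.

Reduce each to base SI dimensions:
  A. T·m² = Wb·m⁻²·m² = kg·m²·s⁻²·A⁻¹
  B. V·s = J·C⁻¹·s = kg·m²·s⁻²·A⁻¹
  C. [kg·s⁻²·A⁻¹] · [m²] = kg·m²·s⁻²·A⁻¹
  D. [kg·m·s⁻²] · [m] = kg·m²·s⁻²
  E. [s] · [kg·m²·s⁻³·A⁻¹] = kg·m²·s⁻²·A⁻¹
  F. [m²] · [kg·s⁻²·A⁻¹] = kg·m²·s⁻²·A⁻¹
All reduce to kg·m²·s⁻²·A⁻¹ except D., which is kg·m²·s⁻².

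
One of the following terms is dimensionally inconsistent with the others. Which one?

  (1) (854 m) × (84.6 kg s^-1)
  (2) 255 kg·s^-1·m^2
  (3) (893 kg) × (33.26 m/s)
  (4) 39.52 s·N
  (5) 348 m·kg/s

(2)

Expand each in SI base units:
  (1) [m] · [kg·s⁻¹] = kg·m·s⁻¹
  (2) kg·m²·s⁻¹
  (3) [kg] · [m·s⁻¹] = kg·m·s⁻¹
  (4) N·s = kg·m·s⁻²·s = kg·m·s⁻¹
  (5) kg·m·s⁻¹
All reduce to kg·m·s⁻¹ except (2), which is kg·m²·s⁻¹.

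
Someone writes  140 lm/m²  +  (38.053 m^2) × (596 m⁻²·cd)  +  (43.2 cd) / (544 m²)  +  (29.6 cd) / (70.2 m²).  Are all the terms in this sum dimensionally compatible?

No

Work out the base dimensions of each:
  140 lm/m²:  lm·m⁻² = cd·m⁻² = m⁻²·cd
  (38.053 m^2) × (596 m⁻²·cd):  [m²] · [m⁻²·cd] = cd
  (43.2 cd) / (544 m²):  [cd] / [m²] = m⁻²·cd
  (29.6 cd) / (70.2 m²):  [cd] / [m²] = m⁻²·cd
The terms do not share a single dimension (cd vs m⁻²·cd).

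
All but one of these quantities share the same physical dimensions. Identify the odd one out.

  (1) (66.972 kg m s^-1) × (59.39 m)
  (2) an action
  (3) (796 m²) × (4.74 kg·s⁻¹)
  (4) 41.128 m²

Dimensions:
  (1) [kg·m·s⁻¹] · [m] = kg·m²·s⁻¹
  (2) [action] = kg·m²·s⁻¹
  (3) [m²] · [kg·s⁻¹] = kg·m²·s⁻¹
  (4) m²
All reduce to kg·m²·s⁻¹ except (4), which is m².

(4)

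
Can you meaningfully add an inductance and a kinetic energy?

Work out the base dimensions of each:
  an inductance:  [inductance] = kg·m²·s⁻²·A⁻²
  a kinetic energy:  [kinetic energy] = kg·m²·s⁻²
kg·m²·s⁻²·A⁻² ≠ kg·m²·s⁻², so they cannot be added.

No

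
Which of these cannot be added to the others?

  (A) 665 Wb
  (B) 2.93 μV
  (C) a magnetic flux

Dimensions:
  (A) Wb = V·s = kg·m²·s⁻²·A⁻¹
  (B) V = J·C⁻¹ = kg·m²·s⁻³·A⁻¹
  (C) [magnetic flux] = kg·m²·s⁻²·A⁻¹
All reduce to kg·m²·s⁻²·A⁻¹ except (B), which is kg·m²·s⁻³·A⁻¹.

(B)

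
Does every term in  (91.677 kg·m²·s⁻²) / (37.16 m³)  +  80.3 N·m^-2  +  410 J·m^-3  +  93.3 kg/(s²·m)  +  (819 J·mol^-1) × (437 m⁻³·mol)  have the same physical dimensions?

Expand each in SI base units:
  (91.677 kg·m²·s⁻²) / (37.16 m³):  [kg·m²·s⁻²] / [m³] = kg·m⁻¹·s⁻²
  80.3 N·m^-2:  N·m⁻² = kg·m·s⁻²·m⁻² = kg·m⁻¹·s⁻²
  410 J·m^-3:  J·m⁻³ = N·m·m⁻³ = kg·m⁻¹·s⁻²
  93.3 kg/(s²·m):  kg·m⁻¹·s⁻²
  (819 J·mol^-1) × (437 m⁻³·mol):  [kg·m²·s⁻²·mol⁻¹] · [m⁻³·mol] = kg·m⁻¹·s⁻²
Every term reduces to kg·m⁻¹·s⁻².

Yes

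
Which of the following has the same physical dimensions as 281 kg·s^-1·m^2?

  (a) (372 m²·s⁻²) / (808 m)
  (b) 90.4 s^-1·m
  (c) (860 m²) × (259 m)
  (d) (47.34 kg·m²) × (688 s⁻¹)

Reference: kg·m²·s⁻¹.
Each option:
  (a) [m²·s⁻²] / [m] = m·s⁻²
  (b) m·s⁻¹
  (c) [m²] · [m] = m³
  (d) [kg·m²] · [s⁻¹] = kg·m²·s⁻¹  ← same
Only (d) matches kg·m²·s⁻¹.

(d)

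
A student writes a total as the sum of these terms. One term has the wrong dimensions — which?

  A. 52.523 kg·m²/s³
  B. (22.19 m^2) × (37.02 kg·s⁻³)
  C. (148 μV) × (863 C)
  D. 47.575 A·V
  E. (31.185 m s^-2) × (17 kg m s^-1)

C.

Reduce each to base SI dimensions:
  A. kg·m²·s⁻³
  B. [m²] · [kg·s⁻³] = kg·m²·s⁻³
  C. [kg·m²·s⁻³·A⁻¹] · [s·A] = kg·m²·s⁻²
  D. V·A = J·C⁻¹·A = kg·m²·s⁻³
  E. [m·s⁻²] · [kg·m·s⁻¹] = kg·m²·s⁻³
All reduce to kg·m²·s⁻³ except C., which is kg·m²·s⁻².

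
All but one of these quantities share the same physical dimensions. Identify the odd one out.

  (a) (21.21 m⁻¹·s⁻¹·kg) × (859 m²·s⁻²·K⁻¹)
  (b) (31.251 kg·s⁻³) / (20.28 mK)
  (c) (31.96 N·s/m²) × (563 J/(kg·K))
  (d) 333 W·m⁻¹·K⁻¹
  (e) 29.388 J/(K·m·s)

In SI base units:
  (a) [kg·m⁻¹·s⁻¹] · [m²·s⁻²·K⁻¹] = kg·m·s⁻³·K⁻¹
  (b) [kg·s⁻³] / [K] = kg·s⁻³·K⁻¹
  (c) [kg·m⁻¹·s⁻¹] · [m²·s⁻²·K⁻¹] = kg·m·s⁻³·K⁻¹
  (d) W·m⁻¹·K⁻¹ = J·s⁻¹·m⁻¹·K⁻¹ = kg·m·s⁻³·K⁻¹
  (e) J·s⁻¹·m⁻¹·K⁻¹ = N·m·s⁻¹·m⁻¹·K⁻¹ = kg·m·s⁻³·K⁻¹
All reduce to kg·m·s⁻³·K⁻¹ except (b), which is kg·s⁻³·K⁻¹.

(b)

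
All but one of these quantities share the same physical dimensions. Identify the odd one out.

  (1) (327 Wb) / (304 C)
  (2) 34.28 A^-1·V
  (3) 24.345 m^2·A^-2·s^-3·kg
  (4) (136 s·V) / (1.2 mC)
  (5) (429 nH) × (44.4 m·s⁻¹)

(5)

Work out the base dimensions of each:
  (1) [kg·m²·s⁻²·A⁻¹] / [s·A] = kg·m²·s⁻³·A⁻²
  (2) V·A⁻¹ = J·C⁻¹·A⁻¹ = kg·m²·s⁻³·A⁻²
  (3) kg·m²·s⁻³·A⁻²
  (4) [kg·m²·s⁻²·A⁻¹] / [s·A] = kg·m²·s⁻³·A⁻²
  (5) [kg·m²·s⁻²·A⁻²] · [m·s⁻¹] = kg·m³·s⁻³·A⁻²
All reduce to kg·m²·s⁻³·A⁻² except (5), which is kg·m³·s⁻³·A⁻².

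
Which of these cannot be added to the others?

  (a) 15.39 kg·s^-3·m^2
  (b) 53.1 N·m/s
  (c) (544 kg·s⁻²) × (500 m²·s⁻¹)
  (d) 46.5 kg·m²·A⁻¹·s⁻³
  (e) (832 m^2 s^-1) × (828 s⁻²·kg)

Reduce each to base SI dimensions:
  (a) kg·m²·s⁻³
  (b) N·m·s⁻¹ = kg·m·s⁻²·m·s⁻¹ = kg·m²·s⁻³
  (c) [kg·s⁻²] · [m²·s⁻¹] = kg·m²·s⁻³
  (d) kg·m²·s⁻³·A⁻¹
  (e) [m²·s⁻¹] · [kg·s⁻²] = kg·m²·s⁻³
All reduce to kg·m²·s⁻³ except (d), which is kg·m²·s⁻³·A⁻¹.

(d)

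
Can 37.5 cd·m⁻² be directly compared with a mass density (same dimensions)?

Work out the base dimensions of each:
  37.5 cd·m⁻²:  cd·m⁻² = m⁻²·cd
  a mass density:  [mass density] = kg·m⁻³
m⁻²·cd ≠ kg·m⁻³, so they cannot be added.

No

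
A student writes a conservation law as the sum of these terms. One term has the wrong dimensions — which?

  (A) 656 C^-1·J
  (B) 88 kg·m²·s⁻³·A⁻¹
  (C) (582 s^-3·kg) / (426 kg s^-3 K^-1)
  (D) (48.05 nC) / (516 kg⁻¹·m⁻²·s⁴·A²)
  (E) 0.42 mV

(C)

Work out the base dimensions of each:
  (A) J·C⁻¹ = N·m·(s·A)⁻¹ = kg·m²·s⁻³·A⁻¹
  (B) kg·m²·s⁻³·A⁻¹
  (C) [kg·s⁻³] / [kg·s⁻³·K⁻¹] = K
  (D) [s·A] / [kg⁻¹·m⁻²·s⁴·A²] = kg·m²·s⁻³·A⁻¹
  (E) V = J·C⁻¹ = kg·m²·s⁻³·A⁻¹
All reduce to kg·m²·s⁻³·A⁻¹ except (C), which is K.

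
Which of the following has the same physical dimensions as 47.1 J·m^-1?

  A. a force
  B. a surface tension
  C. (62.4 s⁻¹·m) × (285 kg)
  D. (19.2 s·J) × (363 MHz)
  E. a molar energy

A.

Reference: J·m⁻¹ = N·m·m⁻¹ = kg·m·s⁻².
Each option:
  A. [force] = kg·m·s⁻²  ← same
  B. [surface tension] = kg·s⁻²
  C. [m·s⁻¹] · [kg] = kg·m·s⁻¹
  D. [kg·m²·s⁻¹] · [s⁻¹] = kg·m²·s⁻²
  E. [molar energy] = kg·m²·s⁻²·mol⁻¹
Only A. matches kg·m·s⁻².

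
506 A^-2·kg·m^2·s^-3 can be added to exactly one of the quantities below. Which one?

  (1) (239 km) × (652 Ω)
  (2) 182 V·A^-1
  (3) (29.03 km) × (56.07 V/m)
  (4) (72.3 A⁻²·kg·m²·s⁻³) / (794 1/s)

(2)

Reference: kg·m²·s⁻³·A⁻².
Each option:
  (1) [m] · [kg·m²·s⁻³·A⁻²] = kg·m³·s⁻³·A⁻²
  (2) V·A⁻¹ = J·C⁻¹·A⁻¹ = kg·m²·s⁻³·A⁻²  ← same
  (3) [m] · [kg·m·s⁻³·A⁻¹] = kg·m²·s⁻³·A⁻¹
  (4) [kg·m²·s⁻³·A⁻²] / [s⁻¹] = kg·m²·s⁻²·A⁻²
Only (2) matches kg·m²·s⁻³·A⁻².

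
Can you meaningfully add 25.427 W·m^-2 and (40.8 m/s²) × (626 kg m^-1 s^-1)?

Yes

Expand each in SI base units:
  25.427 W·m^-2:  W·m⁻² = J·s⁻¹·m⁻² = kg·s⁻³
  (40.8 m/s²) × (626 kg m^-1 s^-1):  [m·s⁻²] · [kg·m⁻¹·s⁻¹] = kg·s⁻³
Both are kg·s⁻³, so they have the same dimensions and can be added.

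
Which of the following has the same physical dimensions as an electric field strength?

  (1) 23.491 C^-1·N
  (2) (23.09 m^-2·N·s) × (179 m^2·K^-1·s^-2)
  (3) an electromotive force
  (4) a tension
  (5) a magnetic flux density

(1)

Reference: [electric field strength] = kg·m·s⁻³·A⁻¹.
Each option:
  (1) N·C⁻¹ = kg·m·s⁻²·(s·A)⁻¹ = kg·m·s⁻³·A⁻¹  ← same
  (2) [kg·m⁻¹·s⁻¹] · [m²·s⁻²·K⁻¹] = kg·m·s⁻³·K⁻¹
  (3) [electromotive force] = kg·m²·s⁻³·A⁻¹
  (4) [tension] = kg·m·s⁻²
  (5) [magnetic flux density] = kg·s⁻²·A⁻¹
Only (1) matches kg·m·s⁻³·A⁻¹.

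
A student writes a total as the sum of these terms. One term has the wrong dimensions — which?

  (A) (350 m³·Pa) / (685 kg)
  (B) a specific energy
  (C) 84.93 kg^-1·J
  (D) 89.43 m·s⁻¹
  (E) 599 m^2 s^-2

(D)

Reduce each to base SI dimensions:
  (A) [kg·m²·s⁻²] / [kg] = m²·s⁻²
  (B) [specific energy] = m²·s⁻²
  (C) J·kg⁻¹ = N·m·kg⁻¹ = m²·s⁻²
  (D) m·s⁻¹
  (E) m²·s⁻²
All reduce to m²·s⁻² except (D), which is m·s⁻¹.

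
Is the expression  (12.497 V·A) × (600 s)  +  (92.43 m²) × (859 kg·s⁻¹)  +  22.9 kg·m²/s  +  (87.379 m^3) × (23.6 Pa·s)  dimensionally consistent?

Expand each in SI base units:
  (12.497 V·A) × (600 s):  [kg·m²·s⁻³] · [s] = kg·m²·s⁻²
  (92.43 m²) × (859 kg·s⁻¹):  [m²] · [kg·s⁻¹] = kg·m²·s⁻¹
  22.9 kg·m²/s:  kg·m²·s⁻¹
  (87.379 m^3) × (23.6 Pa·s):  [m³] · [kg·m⁻¹·s⁻¹] = kg·m²·s⁻¹
The terms do not share a single dimension (kg·m²·s⁻² vs kg·m²·s⁻¹).

No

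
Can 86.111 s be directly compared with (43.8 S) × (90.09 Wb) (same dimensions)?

Expand each in SI base units:
  86.111 s:  s
  (43.8 S) × (90.09 Wb):  [kg⁻¹·m⁻²·s³·A²] · [kg·m²·s⁻²·A⁻¹] = s·A
s ≠ s·A, so they cannot be added.

No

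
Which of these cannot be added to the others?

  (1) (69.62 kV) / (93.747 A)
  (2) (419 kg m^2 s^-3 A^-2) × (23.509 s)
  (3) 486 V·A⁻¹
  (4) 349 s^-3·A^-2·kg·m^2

Work out the base dimensions of each:
  (1) [kg·m²·s⁻³·A⁻¹] / [A] = kg·m²·s⁻³·A⁻²
  (2) [kg·m²·s⁻³·A⁻²] · [s] = kg·m²·s⁻²·A⁻²
  (3) V·A⁻¹ = J·C⁻¹·A⁻¹ = kg·m²·s⁻³·A⁻²
  (4) kg·m²·s⁻³·A⁻²
All reduce to kg·m²·s⁻³·A⁻² except (2), which is kg·m²·s⁻²·A⁻².

(2)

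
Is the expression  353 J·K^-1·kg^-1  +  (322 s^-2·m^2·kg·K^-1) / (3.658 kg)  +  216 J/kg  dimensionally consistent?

Expand each in SI base units:
  353 J·K^-1·kg^-1:  J·kg⁻¹·K⁻¹ = N·m·kg⁻¹·K⁻¹ = m²·s⁻²·K⁻¹
  (322 s^-2·m^2·kg·K^-1) / (3.658 kg):  [kg·m²·s⁻²·K⁻¹] / [kg] = m²·s⁻²·K⁻¹
  216 J/kg:  J·kg⁻¹ = N·m·kg⁻¹ = m²·s⁻²
The terms do not share a single dimension (m²·s⁻² vs m²·s⁻²·K⁻¹).

No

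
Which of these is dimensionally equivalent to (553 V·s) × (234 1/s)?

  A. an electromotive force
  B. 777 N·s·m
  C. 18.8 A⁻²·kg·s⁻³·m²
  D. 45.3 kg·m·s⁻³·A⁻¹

A.

Reference: [kg·m²·s⁻²·A⁻¹] · [s⁻¹] = kg·m²·s⁻³·A⁻¹.
Each option:
  A. [electromotive force] = kg·m²·s⁻³·A⁻¹  ← same
  B. N·m·s = kg·m·s⁻²·m·s = kg·m²·s⁻¹
  C. kg·m²·s⁻³·A⁻²
  D. kg·m·s⁻³·A⁻¹
Only A. matches kg·m²·s⁻³·A⁻¹.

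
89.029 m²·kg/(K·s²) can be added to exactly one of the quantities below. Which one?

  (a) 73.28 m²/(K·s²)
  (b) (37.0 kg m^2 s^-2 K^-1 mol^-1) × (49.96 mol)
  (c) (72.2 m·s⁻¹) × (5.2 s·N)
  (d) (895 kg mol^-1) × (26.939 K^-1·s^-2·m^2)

(b)

Reference: kg·m²·s⁻²·K⁻¹.
Each option:
  (a) m²·s⁻²·K⁻¹
  (b) [kg·m²·s⁻²·K⁻¹·mol⁻¹] · [mol] = kg·m²·s⁻²·K⁻¹  ← same
  (c) [m·s⁻¹] · [kg·m·s⁻¹] = kg·m²·s⁻²
  (d) [kg·mol⁻¹] · [m²·s⁻²·K⁻¹] = kg·m²·s⁻²·K⁻¹·mol⁻¹
Only (b) matches kg·m²·s⁻²·K⁻¹.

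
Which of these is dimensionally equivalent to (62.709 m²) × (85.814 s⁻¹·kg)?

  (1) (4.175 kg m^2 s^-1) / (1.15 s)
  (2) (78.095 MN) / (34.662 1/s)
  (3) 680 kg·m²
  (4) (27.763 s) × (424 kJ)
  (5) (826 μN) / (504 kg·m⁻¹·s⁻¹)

Reference: [m²] · [kg·s⁻¹] = kg·m²·s⁻¹.
Each option:
  (1) [kg·m²·s⁻¹] / [s] = kg·m²·s⁻²
  (2) [kg·m·s⁻²] / [s⁻¹] = kg·m·s⁻¹
  (3) kg·m²
  (4) [s] · [kg·m²·s⁻²] = kg·m²·s⁻¹  ← same
  (5) [kg·m·s⁻²] / [kg·m⁻¹·s⁻¹] = m²·s⁻¹
Only (4) matches kg·m²·s⁻¹.

(4)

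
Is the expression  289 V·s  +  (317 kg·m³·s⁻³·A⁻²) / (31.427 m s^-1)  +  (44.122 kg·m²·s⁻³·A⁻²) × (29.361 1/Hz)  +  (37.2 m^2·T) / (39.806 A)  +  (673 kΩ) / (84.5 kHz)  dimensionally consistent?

Expand each in SI base units:
  289 V·s:  V·s = J·C⁻¹·s = kg·m²·s⁻²·A⁻¹
  (317 kg·m³·s⁻³·A⁻²) / (31.427 m s^-1):  [kg·m³·s⁻³·A⁻²] / [m·s⁻¹] = kg·m²·s⁻²·A⁻²
  (44.122 kg·m²·s⁻³·A⁻²) × (29.361 1/Hz):  [kg·m²·s⁻³·A⁻²] · [s] = kg·m²·s⁻²·A⁻²
  (37.2 m^2·T) / (39.806 A):  [kg·m²·s⁻²·A⁻¹] / [A] = kg·m²·s⁻²·A⁻²
  (673 kΩ) / (84.5 kHz):  [kg·m²·s⁻³·A⁻²] / [s⁻¹] = kg·m²·s⁻²·A⁻²
The terms do not share a single dimension (kg·m²·s⁻²·A⁻² vs kg·m²·s⁻²·A⁻¹).

No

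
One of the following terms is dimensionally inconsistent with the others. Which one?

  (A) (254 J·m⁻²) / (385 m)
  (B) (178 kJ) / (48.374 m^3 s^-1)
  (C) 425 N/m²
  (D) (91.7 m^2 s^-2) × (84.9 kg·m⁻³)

Dimensions:
  (A) [kg·s⁻²] / [m] = kg·m⁻¹·s⁻²
  (B) [kg·m²·s⁻²] / [m³·s⁻¹] = kg·m⁻¹·s⁻¹
  (C) N·m⁻² = kg·m·s⁻²·m⁻² = kg·m⁻¹·s⁻²
  (D) [m²·s⁻²] · [kg·m⁻³] = kg·m⁻¹·s⁻²
All reduce to kg·m⁻¹·s⁻² except (B), which is kg·m⁻¹·s⁻¹.

(B)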